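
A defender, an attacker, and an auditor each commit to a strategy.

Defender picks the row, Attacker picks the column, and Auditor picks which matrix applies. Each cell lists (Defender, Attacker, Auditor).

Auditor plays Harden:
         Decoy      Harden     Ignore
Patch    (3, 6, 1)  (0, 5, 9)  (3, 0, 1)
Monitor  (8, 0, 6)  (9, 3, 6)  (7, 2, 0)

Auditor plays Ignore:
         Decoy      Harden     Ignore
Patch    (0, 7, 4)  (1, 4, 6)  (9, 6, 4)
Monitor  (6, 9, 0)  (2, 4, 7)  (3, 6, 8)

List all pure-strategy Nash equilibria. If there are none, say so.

There is no pure-strategy Nash equilibrium.

Defender against (Decoy, Harden): payoffs 3, 8 → best response Monitor.
Defender against (Decoy, Ignore): payoffs 0, 6 → best response Monitor.
Defender against (Harden, Harden): payoffs 0, 9 → best response Monitor.
Defender against (Harden, Ignore): payoffs 1, 2 → best response Monitor.
Defender against (Ignore, Harden): payoffs 3, 7 → best response Monitor.
Defender against (Ignore, Ignore): payoffs 9, 3 → best response Patch.
Attacker against (Patch, Harden): payoffs 6, 5, 0 → best response Decoy.
Attacker against (Patch, Ignore): payoffs 7, 4, 6 → best response Decoy.
Attacker against (Monitor, Harden): payoffs 0, 3, 2 → best response Harden.
Attacker against (Monitor, Ignore): payoffs 9, 4, 6 → best response Decoy.
Auditor against (Patch, Decoy): payoffs 1, 4 → best response Ignore.
Auditor against (Patch, Harden): payoffs 9, 6 → best response Harden.
Auditor against (Patch, Ignore): payoffs 1, 4 → best response Ignore.
Auditor against (Monitor, Decoy): payoffs 6, 0 → best response Harden.
Auditor against (Monitor, Harden): payoffs 6, 7 → best response Ignore.
Auditor against (Monitor, Ignore): payoffs 0, 8 → best response Ignore.
No profile is a mutual best response for all players.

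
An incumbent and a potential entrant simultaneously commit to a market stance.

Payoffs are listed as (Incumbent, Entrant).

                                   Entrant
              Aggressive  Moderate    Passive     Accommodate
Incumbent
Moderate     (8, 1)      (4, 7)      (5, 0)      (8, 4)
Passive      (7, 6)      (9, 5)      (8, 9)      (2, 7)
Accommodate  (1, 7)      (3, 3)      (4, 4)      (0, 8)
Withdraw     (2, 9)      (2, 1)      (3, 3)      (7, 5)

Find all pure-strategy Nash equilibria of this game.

Incumbent against Aggressive: payoffs 8, 7, 1, 2 → best response Moderate.
Incumbent against Moderate: payoffs 4, 9, 3, 2 → best response Passive.
Incumbent against Passive: payoffs 5, 8, 4, 3 → best response Passive.
Incumbent against Accommodate: payoffs 8, 2, 0, 7 → best response Moderate.
Entrant against Moderate: payoffs 1, 7, 0, 4 → best response Moderate.
Entrant against Passive: payoffs 6, 5, 9, 7 → best response Passive.
Entrant against Accommodate: payoffs 7, 3, 4, 8 → best response Accommodate.
Entrant against Withdraw: payoffs 9, 1, 3, 5 → best response Aggressive.
Mutual best responses: (Passive, Passive).

Pure NE: (Passive, Passive)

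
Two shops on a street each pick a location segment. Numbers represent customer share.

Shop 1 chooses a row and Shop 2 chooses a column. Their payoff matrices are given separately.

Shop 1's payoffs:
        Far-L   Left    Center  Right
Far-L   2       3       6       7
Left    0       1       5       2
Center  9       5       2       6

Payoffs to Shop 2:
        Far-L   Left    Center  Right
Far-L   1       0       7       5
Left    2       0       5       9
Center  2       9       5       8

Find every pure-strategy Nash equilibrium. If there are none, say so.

The pure Nash equilibria are (Far-L, Center); (Center, Left).

Shop 1 against Far-L: payoffs 2, 0, 9 → best response Center.
Shop 1 against Left: payoffs 3, 1, 5 → best response Center.
Shop 1 against Center: payoffs 6, 5, 2 → best response Far-L.
Shop 1 against Right: payoffs 7, 2, 6 → best response Far-L.
Shop 2 against Far-L: payoffs 1, 0, 7, 5 → best response Center.
Shop 2 against Left: payoffs 2, 0, 5, 9 → best response Right.
Shop 2 against Center: payoffs 2, 9, 5, 8 → best response Left.
Mutual best responses: (Far-L, Center); (Center, Left).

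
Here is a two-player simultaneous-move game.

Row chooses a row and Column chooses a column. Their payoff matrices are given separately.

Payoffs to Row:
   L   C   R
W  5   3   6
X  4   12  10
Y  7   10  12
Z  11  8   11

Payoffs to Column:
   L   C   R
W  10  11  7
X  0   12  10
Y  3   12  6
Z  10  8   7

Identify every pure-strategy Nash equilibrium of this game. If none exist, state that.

Row against L: payoffs 5, 4, 7, 11 → best response Z.
Row against C: payoffs 3, 12, 10, 8 → best response X.
Row against R: payoffs 6, 10, 12, 11 → best response Y.
Column against W: payoffs 10, 11, 7 → best response C.
Column against X: payoffs 0, 12, 10 → best response C.
Column against Y: payoffs 3, 12, 6 → best response C.
Column against Z: payoffs 10, 8, 7 → best response L.
Mutual best responses: (X, C); (Z, L).

The pure Nash equilibria are (X, C) and (Z, L).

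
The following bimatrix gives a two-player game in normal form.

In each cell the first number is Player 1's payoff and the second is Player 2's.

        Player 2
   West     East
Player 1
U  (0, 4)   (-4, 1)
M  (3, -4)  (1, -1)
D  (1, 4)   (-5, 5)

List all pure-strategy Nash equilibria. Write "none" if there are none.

(M, East)

(U, West): Player 1 can switch to M (0 → 3). Not NE.
(U, East): Player 1 can switch to M (-4 → 1). Not NE.
(M, West): Player 2 can switch to East (-4 → -1). Not NE.
(M, East): Player 1 gets 1, best alternative -4; Player 2 gets -1, best alternative -4. No profitable deviation — NE.
(D, West): Player 1 can switch to M (1 → 3). Not NE.
(D, East): Player 1 can switch to U (-5 → -4). Not NE.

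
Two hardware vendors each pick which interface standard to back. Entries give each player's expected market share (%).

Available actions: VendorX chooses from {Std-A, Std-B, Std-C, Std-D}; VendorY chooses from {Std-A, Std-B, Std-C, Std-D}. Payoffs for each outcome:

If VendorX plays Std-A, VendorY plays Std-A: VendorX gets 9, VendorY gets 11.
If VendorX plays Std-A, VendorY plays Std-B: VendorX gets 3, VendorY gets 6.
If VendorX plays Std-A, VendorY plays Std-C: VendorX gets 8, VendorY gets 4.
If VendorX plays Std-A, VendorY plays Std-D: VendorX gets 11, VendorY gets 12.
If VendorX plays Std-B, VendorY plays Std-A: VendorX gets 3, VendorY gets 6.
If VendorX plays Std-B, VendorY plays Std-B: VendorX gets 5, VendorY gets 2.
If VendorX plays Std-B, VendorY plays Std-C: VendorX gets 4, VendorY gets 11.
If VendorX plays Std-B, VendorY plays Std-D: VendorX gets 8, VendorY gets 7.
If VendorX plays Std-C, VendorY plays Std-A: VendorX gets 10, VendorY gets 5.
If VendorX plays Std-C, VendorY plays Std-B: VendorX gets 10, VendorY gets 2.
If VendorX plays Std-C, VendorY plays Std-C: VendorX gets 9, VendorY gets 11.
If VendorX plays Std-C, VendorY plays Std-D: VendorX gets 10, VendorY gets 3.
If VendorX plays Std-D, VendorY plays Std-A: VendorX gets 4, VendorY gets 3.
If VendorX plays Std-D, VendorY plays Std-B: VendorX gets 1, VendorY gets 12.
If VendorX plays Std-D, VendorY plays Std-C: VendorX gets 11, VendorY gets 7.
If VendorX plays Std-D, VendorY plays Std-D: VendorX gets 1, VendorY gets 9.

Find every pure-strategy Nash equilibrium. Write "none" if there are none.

Pure NE: (Std-A, Std-D)

(Std-A, Std-A): VendorX can switch to Std-C (9 → 10). Not NE.
(Std-A, Std-B): VendorX can switch to Std-B (3 → 5). Not NE.
(Std-A, Std-C): VendorX can switch to Std-C (8 → 9). Not NE.
(Std-A, Std-D): VendorX gets 11, best alternative 10; VendorY gets 12, best alternative 11. No profitable deviation — NE.
(Std-B, Std-A): VendorX can switch to Std-A (3 → 9). Not NE.
(Std-B, Std-B): VendorX can switch to Std-C (5 → 10). Not NE.
(Std-B, Std-C): VendorX can switch to Std-A (4 → 8). Not NE.
(Std-B, Std-D): VendorX can switch to Std-A (8 → 11). Not NE.
(Std-C, Std-A): VendorY can switch to Std-C (5 → 11). Not NE.
(Std-C, Std-B): VendorY can switch to Std-A (2 → 5). Not NE.
(Std-C, Std-C): VendorX can switch to Std-D (9 → 11). Not NE.
(The remaining 5 profiles each have a profitable deviation by the same check.)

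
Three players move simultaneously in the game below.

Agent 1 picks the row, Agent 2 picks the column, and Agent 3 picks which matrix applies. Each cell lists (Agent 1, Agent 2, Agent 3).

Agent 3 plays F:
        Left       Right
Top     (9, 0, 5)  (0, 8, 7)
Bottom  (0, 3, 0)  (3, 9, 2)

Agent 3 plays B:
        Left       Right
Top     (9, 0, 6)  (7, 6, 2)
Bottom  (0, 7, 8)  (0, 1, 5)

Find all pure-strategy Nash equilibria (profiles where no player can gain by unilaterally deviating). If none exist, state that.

This game has no pure Nash equilibrium.

(Top, Left, F): Agent 2 can switch to Right (0 → 8). Not NE.
(Top, Left, B): Agent 2 can switch to Right (0 → 6). Not NE.
(Top, Right, F): Agent 1 can switch to Bottom (0 → 3). Not NE.
(Top, Right, B): Agent 3 can switch to F (2 → 7). Not NE.
(Bottom, Left, F): Agent 1 can switch to Top (0 → 9). Not NE.
(Bottom, Left, B): Agent 1 can switch to Top (0 → 9). Not NE.
(Bottom, Right, F): Agent 3 can switch to B (2 → 5). Not NE.
(Bottom, Right, B): Agent 1 can switch to Top (0 → 7). Not NE.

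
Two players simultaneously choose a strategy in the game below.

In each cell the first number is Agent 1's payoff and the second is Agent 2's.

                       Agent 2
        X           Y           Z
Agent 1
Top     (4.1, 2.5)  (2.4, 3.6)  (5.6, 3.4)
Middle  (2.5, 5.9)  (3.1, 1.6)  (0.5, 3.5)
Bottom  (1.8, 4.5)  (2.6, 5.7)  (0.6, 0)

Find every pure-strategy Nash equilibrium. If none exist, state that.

(Top, X): Agent 2 can switch to Y (2.5 → 3.6). Not NE.
(Top, Y): Agent 1 can switch to Middle (2.4 → 3.1). Not NE.
(Top, Z): Agent 2 can switch to Y (3.4 → 3.6). Not NE.
(Middle, X): Agent 1 can switch to Top (2.5 → 4.1). Not NE.
(Middle, Y): Agent 2 can switch to X (1.6 → 5.9). Not NE.
(Middle, Z): Agent 1 can switch to Top (0.5 → 5.6). Not NE.
(The remaining 3 profiles each have a profitable deviation by the same check.)

No pure-strategy Nash equilibrium.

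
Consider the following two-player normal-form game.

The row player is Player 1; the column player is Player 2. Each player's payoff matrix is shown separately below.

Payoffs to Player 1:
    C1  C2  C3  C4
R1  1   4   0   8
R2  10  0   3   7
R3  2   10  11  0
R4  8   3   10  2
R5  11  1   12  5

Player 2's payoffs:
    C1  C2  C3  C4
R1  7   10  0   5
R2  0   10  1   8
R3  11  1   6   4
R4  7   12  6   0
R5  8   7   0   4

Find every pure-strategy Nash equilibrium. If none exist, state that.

The unique pure-strategy Nash equilibrium is (R5, C1).

Player 1 against C1: payoffs 1, 10, 2, 8, 11 → best response R5.
Player 1 against C2: payoffs 4, 0, 10, 3, 1 → best response R3.
Player 1 against C3: payoffs 0, 3, 11, 10, 12 → best response R5.
Player 1 against C4: payoffs 8, 7, 0, 2, 5 → best response R1.
Player 2 against R1: payoffs 7, 10, 0, 5 → best response C2.
Player 2 against R2: payoffs 0, 10, 1, 8 → best response C2.
Player 2 against R3: payoffs 11, 1, 6, 4 → best response C1.
Player 2 against R4: payoffs 7, 12, 6, 0 → best response C2.
Player 2 against R5: payoffs 8, 7, 0, 4 → best response C1.
Mutual best responses: (R5, C1).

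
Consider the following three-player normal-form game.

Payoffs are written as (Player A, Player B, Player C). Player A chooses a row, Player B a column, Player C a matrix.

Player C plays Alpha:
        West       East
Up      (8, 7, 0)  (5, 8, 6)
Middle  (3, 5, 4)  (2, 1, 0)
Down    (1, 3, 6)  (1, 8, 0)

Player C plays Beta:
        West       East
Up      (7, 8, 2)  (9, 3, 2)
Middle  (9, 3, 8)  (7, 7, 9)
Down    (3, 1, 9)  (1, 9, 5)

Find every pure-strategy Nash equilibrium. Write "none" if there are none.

The unique pure-strategy Nash equilibrium is (Up, East, Alpha).

(Up, West, Alpha): Player B can switch to East (7 → 8). Not NE.
(Up, West, Beta): Player A can switch to Middle (7 → 9). Not NE.
(Up, East, Alpha): Player A gets 5, best alternative 2; Player B gets 8, best alternative 7; Player C gets 6, best alternative 2. No profitable deviation — NE.
(Up, East, Beta): Player B can switch to West (3 → 8). Not NE.
(Middle, West, Alpha): Player A can switch to Up (3 → 8). Not NE.
(Middle, West, Beta): Player B can switch to East (3 → 7). Not NE.
(Middle, East, Alpha): Player A can switch to Up (2 → 5). Not NE.
(The remaining 5 profiles each have a profitable deviation by the same check.)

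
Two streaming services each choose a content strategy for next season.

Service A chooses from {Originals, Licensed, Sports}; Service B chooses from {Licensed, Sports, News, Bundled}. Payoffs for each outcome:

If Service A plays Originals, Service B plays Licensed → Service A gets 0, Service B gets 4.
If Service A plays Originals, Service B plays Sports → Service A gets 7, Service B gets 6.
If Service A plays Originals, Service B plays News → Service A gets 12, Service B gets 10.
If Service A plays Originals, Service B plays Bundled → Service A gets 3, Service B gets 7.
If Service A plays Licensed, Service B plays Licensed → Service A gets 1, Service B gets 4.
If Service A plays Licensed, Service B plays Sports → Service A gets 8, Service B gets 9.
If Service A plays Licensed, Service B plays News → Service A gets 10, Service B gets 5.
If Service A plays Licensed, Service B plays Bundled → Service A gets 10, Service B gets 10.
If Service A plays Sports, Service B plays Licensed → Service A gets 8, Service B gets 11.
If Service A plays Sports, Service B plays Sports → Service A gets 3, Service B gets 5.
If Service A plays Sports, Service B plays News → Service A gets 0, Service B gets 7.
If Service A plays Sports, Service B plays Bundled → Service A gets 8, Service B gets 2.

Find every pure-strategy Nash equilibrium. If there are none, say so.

Service A against Licensed: payoffs 0, 1, 8 → best response Sports.
Service A against Sports: payoffs 7, 8, 3 → best response Licensed.
Service A against News: payoffs 12, 10, 0 → best response Originals.
Service A against Bundled: payoffs 3, 10, 8 → best response Licensed.
Service B against Originals: payoffs 4, 6, 10, 7 → best response News.
Service B against Licensed: payoffs 4, 9, 5, 10 → best response Bundled.
Service B against Sports: payoffs 11, 5, 7, 2 → best response Licensed.
Mutual best responses: (Originals, News); (Licensed, Bundled); (Sports, Licensed).

(Originals, News), (Licensed, Bundled), (Sports, Licensed)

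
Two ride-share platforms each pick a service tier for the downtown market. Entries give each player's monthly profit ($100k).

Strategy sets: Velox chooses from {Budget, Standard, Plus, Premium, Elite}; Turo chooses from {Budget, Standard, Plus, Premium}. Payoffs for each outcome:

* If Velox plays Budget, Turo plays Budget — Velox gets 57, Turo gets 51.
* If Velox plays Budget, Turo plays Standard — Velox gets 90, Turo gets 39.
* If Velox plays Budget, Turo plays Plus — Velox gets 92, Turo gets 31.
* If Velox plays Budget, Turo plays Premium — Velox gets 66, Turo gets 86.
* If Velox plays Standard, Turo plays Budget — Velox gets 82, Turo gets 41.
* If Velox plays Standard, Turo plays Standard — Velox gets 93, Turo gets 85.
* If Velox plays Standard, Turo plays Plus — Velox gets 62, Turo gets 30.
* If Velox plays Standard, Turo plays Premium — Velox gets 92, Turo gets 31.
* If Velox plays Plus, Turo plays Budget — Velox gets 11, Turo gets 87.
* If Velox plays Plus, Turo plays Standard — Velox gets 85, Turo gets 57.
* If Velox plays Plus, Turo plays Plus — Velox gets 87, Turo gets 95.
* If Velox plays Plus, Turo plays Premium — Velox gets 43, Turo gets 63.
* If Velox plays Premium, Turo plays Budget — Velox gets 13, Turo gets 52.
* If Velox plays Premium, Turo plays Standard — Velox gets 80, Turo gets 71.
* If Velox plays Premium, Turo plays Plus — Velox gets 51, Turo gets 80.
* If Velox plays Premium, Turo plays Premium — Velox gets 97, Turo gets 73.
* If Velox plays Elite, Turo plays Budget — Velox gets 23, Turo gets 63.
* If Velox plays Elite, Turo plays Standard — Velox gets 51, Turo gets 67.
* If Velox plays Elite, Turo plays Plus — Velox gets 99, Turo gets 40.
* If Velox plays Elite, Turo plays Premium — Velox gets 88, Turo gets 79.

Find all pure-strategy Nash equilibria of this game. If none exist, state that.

Mark each player's best response to every combination of opponents' strategies; a profile where every player is best-responding is a pure Nash equilibrium.
Velox against Budget: payoffs 57, 82, 11, 13, 23 → best response Standard.
Velox against Standard: payoffs 90, 93, 85, 80, 51 → best response Standard.
Velox against Plus: payoffs 92, 62, 87, 51, 99 → best response Elite.
Velox against Premium: payoffs 66, 92, 43, 97, 88 → best response Premium.
Turo against Budget: payoffs 51, 39, 31, 86 → best response Premium.
Turo against Standard: payoffs 41, 85, 30, 31 → best response Standard.
Turo against Plus: payoffs 87, 57, 95, 63 → best response Plus.
Turo against Premium: payoffs 52, 71, 80, 73 → best response Plus.
Turo against Elite: payoffs 63, 67, 40, 79 → best response Premium.
Mutual best responses: (Standard, Standard).

(Standard, Standard)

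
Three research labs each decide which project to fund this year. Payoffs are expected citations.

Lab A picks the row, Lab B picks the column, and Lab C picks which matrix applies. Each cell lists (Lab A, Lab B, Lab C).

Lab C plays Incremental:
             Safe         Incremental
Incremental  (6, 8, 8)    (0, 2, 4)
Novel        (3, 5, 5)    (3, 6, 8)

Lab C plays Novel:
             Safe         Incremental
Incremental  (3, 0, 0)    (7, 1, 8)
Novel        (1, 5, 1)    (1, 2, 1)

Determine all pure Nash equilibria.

Lab A against (Safe, Incremental): payoffs 6, 3 → best response Incremental.
Lab A against (Safe, Novel): payoffs 3, 1 → best response Incremental.
Lab A against (Incremental, Incremental): payoffs 0, 3 → best response Novel.
Lab A against (Incremental, Novel): payoffs 7, 1 → best response Incremental.
Lab B against (Incremental, Incremental): payoffs 8, 2 → best response Safe.
Lab B against (Incremental, Novel): payoffs 0, 1 → best response Incremental.
Lab B against (Novel, Incremental): payoffs 5, 6 → best response Incremental.
Lab B against (Novel, Novel): payoffs 5, 2 → best response Safe.
Lab C against (Incremental, Safe): payoffs 8, 0 → best response Incremental.
Lab C against (Incremental, Incremental): payoffs 4, 8 → best response Novel.
Lab C against (Novel, Safe): payoffs 5, 1 → best response Incremental.
Lab C against (Novel, Incremental): payoffs 8, 1 → best response Incremental.
Mutual best responses: (Incremental, Safe, Incremental); (Incremental, Incremental, Novel); (Novel, Incremental, Incremental).

Pure-strategy Nash equilibria: (Incremental, Safe, Incremental) and (Incremental, Incremental, Novel) and (Novel, Incremental, Incremental)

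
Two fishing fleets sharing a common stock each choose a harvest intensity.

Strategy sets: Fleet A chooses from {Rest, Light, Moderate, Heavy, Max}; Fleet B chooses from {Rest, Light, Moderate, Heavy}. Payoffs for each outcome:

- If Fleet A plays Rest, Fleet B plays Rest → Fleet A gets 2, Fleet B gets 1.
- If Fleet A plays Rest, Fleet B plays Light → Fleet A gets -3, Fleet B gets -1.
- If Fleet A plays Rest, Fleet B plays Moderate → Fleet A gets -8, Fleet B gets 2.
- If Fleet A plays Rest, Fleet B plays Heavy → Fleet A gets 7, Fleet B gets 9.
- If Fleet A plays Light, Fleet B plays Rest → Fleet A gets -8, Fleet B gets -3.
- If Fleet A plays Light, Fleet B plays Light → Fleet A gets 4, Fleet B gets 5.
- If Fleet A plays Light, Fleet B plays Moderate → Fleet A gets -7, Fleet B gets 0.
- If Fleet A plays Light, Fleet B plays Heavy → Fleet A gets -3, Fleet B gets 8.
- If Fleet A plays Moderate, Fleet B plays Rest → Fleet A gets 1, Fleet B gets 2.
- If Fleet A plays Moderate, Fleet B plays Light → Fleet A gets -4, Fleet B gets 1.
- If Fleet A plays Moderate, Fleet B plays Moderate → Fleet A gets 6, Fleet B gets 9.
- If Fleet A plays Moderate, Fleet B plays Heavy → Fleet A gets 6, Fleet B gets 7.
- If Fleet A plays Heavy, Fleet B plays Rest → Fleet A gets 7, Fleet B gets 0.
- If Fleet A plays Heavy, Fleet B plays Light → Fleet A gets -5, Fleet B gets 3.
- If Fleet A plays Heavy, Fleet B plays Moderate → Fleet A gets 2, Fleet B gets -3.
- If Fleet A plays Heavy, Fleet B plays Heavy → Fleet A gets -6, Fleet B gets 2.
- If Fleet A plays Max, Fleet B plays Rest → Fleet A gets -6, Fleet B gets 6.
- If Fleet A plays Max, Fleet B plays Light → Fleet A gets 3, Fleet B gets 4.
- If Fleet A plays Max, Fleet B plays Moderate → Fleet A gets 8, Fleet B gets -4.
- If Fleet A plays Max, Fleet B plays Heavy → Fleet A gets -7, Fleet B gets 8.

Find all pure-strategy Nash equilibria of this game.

Pure NE: (Rest, Heavy)

For each player, find the best response to each opponent profile; mutual best responses are the pure NE.
Fleet A against Rest: payoffs 2, -8, 1, 7, -6 → best response Heavy.
Fleet A against Light: payoffs -3, 4, -4, -5, 3 → best response Light.
Fleet A against Moderate: payoffs -8, -7, 6, 2, 8 → best response Max.
Fleet A against Heavy: payoffs 7, -3, 6, -6, -7 → best response Rest.
Fleet B against Rest: payoffs 1, -1, 2, 9 → best response Heavy.
Fleet B against Light: payoffs -3, 5, 0, 8 → best response Heavy.
Fleet B against Moderate: payoffs 2, 1, 9, 7 → best response Moderate.
Fleet B against Heavy: payoffs 0, 3, -3, 2 → best response Light.
Fleet B against Max: payoffs 6, 4, -4, 8 → best response Heavy.
Mutual best responses: (Rest, Heavy).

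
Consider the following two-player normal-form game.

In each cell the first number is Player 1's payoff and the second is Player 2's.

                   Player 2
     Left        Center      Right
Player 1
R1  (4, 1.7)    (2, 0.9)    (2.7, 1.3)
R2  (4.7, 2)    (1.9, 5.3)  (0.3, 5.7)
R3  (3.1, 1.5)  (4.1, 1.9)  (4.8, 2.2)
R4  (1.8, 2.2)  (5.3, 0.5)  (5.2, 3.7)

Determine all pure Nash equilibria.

The unique pure-strategy Nash equilibrium is (R4, Right).

Player 1 against Left: payoffs 4, 4.7, 3.1, 1.8 → best response R2.
Player 1 against Center: payoffs 2, 1.9, 4.1, 5.3 → best response R4.
Player 1 against Right: payoffs 2.7, 0.3, 4.8, 5.2 → best response R4.
Player 2 against R1: payoffs 1.7, 0.9, 1.3 → best response Left.
Player 2 against R2: payoffs 2, 5.3, 5.7 → best response Right.
Player 2 against R3: payoffs 1.5, 1.9, 2.2 → best response Right.
Player 2 against R4: payoffs 2.2, 0.5, 3.7 → best response Right.
Mutual best responses: (R4, Right).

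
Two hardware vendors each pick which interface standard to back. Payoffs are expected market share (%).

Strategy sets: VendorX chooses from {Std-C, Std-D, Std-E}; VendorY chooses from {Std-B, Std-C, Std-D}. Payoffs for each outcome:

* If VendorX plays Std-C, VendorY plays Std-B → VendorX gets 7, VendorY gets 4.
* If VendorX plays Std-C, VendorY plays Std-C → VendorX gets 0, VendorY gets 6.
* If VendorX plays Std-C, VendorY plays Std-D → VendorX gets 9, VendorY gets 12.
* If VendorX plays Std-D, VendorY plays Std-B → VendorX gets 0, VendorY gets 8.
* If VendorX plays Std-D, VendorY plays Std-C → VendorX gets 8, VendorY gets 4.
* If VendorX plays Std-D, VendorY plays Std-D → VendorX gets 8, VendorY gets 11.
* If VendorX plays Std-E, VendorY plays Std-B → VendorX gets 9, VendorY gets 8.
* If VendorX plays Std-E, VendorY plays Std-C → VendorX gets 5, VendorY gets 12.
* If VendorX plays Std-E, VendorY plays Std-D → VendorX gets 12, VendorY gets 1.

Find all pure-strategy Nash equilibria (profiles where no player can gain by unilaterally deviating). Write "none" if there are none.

No pure-strategy Nash equilibrium.

Check each profile: it is a Nash equilibrium iff no player can strictly gain by switching unilaterally.
(Std-C, Std-B): VendorX can switch to Std-E (7 → 9). Not NE.
(Std-C, Std-C): VendorX can switch to Std-D (0 → 8). Not NE.
(Std-C, Std-D): VendorX can switch to Std-E (9 → 12). Not NE.
(Std-D, Std-B): VendorX can switch to Std-C (0 → 7). Not NE.
(Std-D, Std-C): VendorY can switch to Std-B (4 → 8). Not NE.
(Std-D, Std-D): VendorX can switch to Std-C (8 → 9). Not NE.
(The remaining 3 profiles each have a profitable deviation by the same check.)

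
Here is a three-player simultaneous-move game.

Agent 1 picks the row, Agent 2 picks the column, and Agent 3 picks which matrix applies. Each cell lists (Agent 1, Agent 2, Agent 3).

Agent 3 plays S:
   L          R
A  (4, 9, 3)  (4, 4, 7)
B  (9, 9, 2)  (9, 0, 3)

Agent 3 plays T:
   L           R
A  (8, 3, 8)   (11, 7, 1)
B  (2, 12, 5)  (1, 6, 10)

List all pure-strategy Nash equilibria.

Agent 1 against (L, S): payoffs 4, 9 → best response B.
Agent 1 against (L, T): payoffs 8, 2 → best response A.
Agent 1 against (R, S): payoffs 4, 9 → best response B.
Agent 1 against (R, T): payoffs 11, 1 → best response A.
Agent 2 against (A, S): payoffs 9, 4 → best response L.
Agent 2 against (A, T): payoffs 3, 7 → best response R.
Agent 2 against (B, S): payoffs 9, 0 → best response L.
Agent 2 against (B, T): payoffs 12, 6 → best response L.
Agent 3 against (A, L): payoffs 3, 8 → best response T.
Agent 3 against (A, R): payoffs 7, 1 → best response S.
Agent 3 against (B, L): payoffs 2, 5 → best response T.
Agent 3 against (B, R): payoffs 3, 10 → best response T.
No profile is a mutual best response for all players.

No pure-strategy Nash equilibrium.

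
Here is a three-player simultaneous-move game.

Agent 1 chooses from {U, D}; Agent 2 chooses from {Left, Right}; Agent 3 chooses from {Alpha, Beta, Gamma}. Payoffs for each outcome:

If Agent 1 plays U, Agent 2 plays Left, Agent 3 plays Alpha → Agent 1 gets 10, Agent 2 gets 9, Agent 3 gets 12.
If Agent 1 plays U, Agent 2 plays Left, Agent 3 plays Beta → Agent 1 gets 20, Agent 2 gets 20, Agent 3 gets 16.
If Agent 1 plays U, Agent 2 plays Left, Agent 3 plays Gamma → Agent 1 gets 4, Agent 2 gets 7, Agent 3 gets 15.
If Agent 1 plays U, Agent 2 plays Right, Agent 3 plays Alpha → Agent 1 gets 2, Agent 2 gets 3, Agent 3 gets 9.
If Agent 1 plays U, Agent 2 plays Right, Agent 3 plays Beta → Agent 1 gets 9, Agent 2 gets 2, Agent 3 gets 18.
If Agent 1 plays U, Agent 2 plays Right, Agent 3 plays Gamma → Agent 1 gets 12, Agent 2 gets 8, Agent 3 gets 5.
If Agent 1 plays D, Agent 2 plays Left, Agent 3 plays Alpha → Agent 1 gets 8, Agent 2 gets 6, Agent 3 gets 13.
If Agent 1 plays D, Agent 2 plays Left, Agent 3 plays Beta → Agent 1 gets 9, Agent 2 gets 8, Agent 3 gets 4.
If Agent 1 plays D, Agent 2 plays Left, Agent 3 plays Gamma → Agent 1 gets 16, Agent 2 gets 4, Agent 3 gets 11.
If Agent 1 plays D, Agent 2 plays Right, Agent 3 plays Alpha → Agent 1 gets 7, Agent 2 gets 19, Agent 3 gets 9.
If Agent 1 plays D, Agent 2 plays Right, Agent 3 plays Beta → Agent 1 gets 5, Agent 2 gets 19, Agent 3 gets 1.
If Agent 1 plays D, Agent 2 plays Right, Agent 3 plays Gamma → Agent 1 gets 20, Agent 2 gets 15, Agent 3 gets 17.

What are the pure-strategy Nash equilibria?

Pure-strategy Nash equilibria: (U, Left, Beta); (D, Right, Gamma)

Agent 1 against (Left, Alpha): payoffs 10, 8 → best response U.
Agent 1 against (Left, Beta): payoffs 20, 9 → best response U.
Agent 1 against (Left, Gamma): payoffs 4, 16 → best response D.
Agent 1 against (Right, Alpha): payoffs 2, 7 → best response D.
Agent 1 against (Right, Beta): payoffs 9, 5 → best response U.
Agent 1 against (Right, Gamma): payoffs 12, 20 → best response D.
Agent 2 against (U, Alpha): payoffs 9, 3 → best response Left.
Agent 2 against (U, Beta): payoffs 20, 2 → best response Left.
Agent 2 against (U, Gamma): payoffs 7, 8 → best response Right.
Agent 2 against (D, Alpha): payoffs 6, 19 → best response Right.
Agent 2 against (D, Beta): payoffs 8, 19 → best response Right.
Agent 2 against (D, Gamma): payoffs 4, 15 → best response Right.
Agent 3 against (U, Left): payoffs 12, 16, 15 → best response Beta.
Agent 3 against (U, Right): payoffs 9, 18, 5 → best response Beta.
Agent 3 against (D, Left): payoffs 13, 4, 11 → best response Alpha.
Agent 3 against (D, Right): payoffs 9, 1, 17 → best response Gamma.
Mutual best responses: (U, Left, Beta); (D, Right, Gamma).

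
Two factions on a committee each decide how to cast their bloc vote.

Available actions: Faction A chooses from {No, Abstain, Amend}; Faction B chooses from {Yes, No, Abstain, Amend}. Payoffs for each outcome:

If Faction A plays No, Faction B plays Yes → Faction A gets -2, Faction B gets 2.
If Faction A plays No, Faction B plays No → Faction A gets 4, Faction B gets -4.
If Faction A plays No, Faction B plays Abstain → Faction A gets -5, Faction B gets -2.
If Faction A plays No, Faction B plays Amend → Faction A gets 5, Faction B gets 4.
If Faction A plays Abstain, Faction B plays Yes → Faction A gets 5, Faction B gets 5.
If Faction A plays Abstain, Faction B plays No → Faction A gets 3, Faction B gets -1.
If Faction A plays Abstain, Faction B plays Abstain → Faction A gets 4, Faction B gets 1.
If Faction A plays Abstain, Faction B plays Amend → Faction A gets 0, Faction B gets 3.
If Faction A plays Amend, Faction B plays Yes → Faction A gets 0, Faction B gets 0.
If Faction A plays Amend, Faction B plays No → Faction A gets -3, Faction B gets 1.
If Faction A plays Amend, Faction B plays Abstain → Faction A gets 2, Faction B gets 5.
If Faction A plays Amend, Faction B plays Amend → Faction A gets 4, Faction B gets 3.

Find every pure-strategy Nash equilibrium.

The pure Nash equilibria are (No, Amend); (Abstain, Yes).

(No, Yes): Faction A can switch to Abstain (-2 → 5). Not NE.
(No, No): Faction B can switch to Yes (-4 → 2). Not NE.
(No, Abstain): Faction A can switch to Abstain (-5 → 4). Not NE.
(No, Amend): Faction A gets 5, best alternative 4; Faction B gets 4, best alternative 2. No profitable deviation — NE.
(Abstain, Yes): Faction A gets 5, best alternative 0; Faction B gets 5, best alternative 3. No profitable deviation — NE.
(Abstain, No): Faction A can switch to No (3 → 4). Not NE.
(Abstain, Abstain): Faction B can switch to Yes (1 → 5). Not NE.
(Abstain, Amend): Faction A can switch to No (0 → 5). Not NE.
(Amend, Yes): Faction A can switch to Abstain (0 → 5). Not NE.
(Amend, No): Faction A can switch to No (-3 → 4). Not NE.
(Amend, Abstain): Faction A can switch to Abstain (2 → 4). Not NE.
(Amend, Amend): Faction A can switch to No (4 → 5). Not NE.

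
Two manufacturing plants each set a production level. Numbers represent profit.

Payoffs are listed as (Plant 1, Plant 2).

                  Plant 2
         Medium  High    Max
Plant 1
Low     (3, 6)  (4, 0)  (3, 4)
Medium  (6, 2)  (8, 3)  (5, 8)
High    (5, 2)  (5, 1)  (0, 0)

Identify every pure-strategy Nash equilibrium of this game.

Mark each player's best response to every combination of opponents' strategies; a profile where every player is best-responding is a pure Nash equilibrium.
Plant 1 against Medium: payoffs 3, 6, 5 → best response Medium.
Plant 1 against High: payoffs 4, 8, 5 → best response Medium.
Plant 1 against Max: payoffs 3, 5, 0 → best response Medium.
Plant 2 against Low: payoffs 6, 0, 4 → best response Medium.
Plant 2 against Medium: payoffs 2, 3, 8 → best response Max.
Plant 2 against High: payoffs 2, 1, 0 → best response Medium.
Mutual best responses: (Medium, Max).

(Medium, Max)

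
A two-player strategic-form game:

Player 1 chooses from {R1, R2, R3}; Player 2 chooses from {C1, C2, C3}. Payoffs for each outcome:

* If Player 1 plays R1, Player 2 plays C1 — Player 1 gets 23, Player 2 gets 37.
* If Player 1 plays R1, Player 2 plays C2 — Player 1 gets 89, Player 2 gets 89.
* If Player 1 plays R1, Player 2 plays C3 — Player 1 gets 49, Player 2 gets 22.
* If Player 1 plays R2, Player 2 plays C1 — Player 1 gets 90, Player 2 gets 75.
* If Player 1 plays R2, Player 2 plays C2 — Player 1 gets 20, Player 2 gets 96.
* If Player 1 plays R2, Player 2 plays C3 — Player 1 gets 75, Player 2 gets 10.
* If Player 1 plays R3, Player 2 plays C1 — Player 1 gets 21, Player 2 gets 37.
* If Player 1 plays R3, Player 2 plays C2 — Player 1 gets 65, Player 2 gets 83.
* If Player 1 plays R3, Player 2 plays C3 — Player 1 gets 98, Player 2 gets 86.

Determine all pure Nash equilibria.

Player 1 against C1: payoffs 23, 90, 21 → best response R2.
Player 1 against C2: payoffs 89, 20, 65 → best response R1.
Player 1 against C3: payoffs 49, 75, 98 → best response R3.
Player 2 against R1: payoffs 37, 89, 22 → best response C2.
Player 2 against R2: payoffs 75, 96, 10 → best response C2.
Player 2 against R3: payoffs 37, 83, 86 → best response C3.
Mutual best responses: (R1, C2); (R3, C3).

The pure Nash equilibria are (R1, C2) and (R3, C3).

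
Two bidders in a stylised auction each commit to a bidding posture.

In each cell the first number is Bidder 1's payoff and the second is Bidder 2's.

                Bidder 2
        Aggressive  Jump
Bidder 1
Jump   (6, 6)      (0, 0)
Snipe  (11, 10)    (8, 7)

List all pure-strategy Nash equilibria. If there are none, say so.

The unique pure-strategy Nash equilibrium is (Snipe, Aggressive).

(Jump, Aggressive): Bidder 1 can switch to Snipe (6 → 11). Not NE.
(Jump, Jump): Bidder 1 can switch to Snipe (0 → 8). Not NE.
(Snipe, Aggressive): Bidder 1 gets 11, best alternative 6; Bidder 2 gets 10, best alternative 7. No profitable deviation — NE.
(Snipe, Jump): Bidder 2 can switch to Aggressive (7 → 10). Not NE.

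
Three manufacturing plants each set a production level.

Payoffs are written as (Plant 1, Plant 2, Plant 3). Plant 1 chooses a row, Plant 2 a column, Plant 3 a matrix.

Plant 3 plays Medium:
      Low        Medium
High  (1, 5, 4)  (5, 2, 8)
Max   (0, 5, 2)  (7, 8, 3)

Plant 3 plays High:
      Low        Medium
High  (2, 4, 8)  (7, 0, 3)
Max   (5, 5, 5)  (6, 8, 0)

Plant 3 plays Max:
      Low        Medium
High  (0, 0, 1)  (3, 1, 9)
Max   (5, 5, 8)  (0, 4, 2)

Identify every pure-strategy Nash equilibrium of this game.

Pure-strategy Nash equilibria: (High, Medium, Max), (Max, Low, Max), (Max, Medium, Medium)

Plant 1 against (Low, Medium): payoffs 1, 0 → best response High.
Plant 1 against (Low, High): payoffs 2, 5 → best response Max.
Plant 1 against (Low, Max): payoffs 0, 5 → best response Max.
Plant 1 against (Medium, Medium): payoffs 5, 7 → best response Max.
Plant 1 against (Medium, High): payoffs 7, 6 → best response High.
Plant 1 against (Medium, Max): payoffs 3, 0 → best response High.
Plant 2 against (High, Medium): payoffs 5, 2 → best response Low.
Plant 2 against (High, High): payoffs 4, 0 → best response Low.
Plant 2 against (High, Max): payoffs 0, 1 → best response Medium.
Plant 2 against (Max, Medium): payoffs 5, 8 → best response Medium.
Plant 2 against (Max, High): payoffs 5, 8 → best response Medium.
Plant 2 against (Max, Max): payoffs 5, 4 → best response Low.
Plant 3 against (High, Low): payoffs 4, 8, 1 → best response High.
Plant 3 against (High, Medium): payoffs 8, 3, 9 → best response Max.
Plant 3 against (Max, Low): payoffs 2, 5, 8 → best response Max.
Plant 3 against (Max, Medium): payoffs 3, 0, 2 → best response Medium.
Mutual best responses: (High, Medium, Max); (Max, Low, Max); (Max, Medium, Medium).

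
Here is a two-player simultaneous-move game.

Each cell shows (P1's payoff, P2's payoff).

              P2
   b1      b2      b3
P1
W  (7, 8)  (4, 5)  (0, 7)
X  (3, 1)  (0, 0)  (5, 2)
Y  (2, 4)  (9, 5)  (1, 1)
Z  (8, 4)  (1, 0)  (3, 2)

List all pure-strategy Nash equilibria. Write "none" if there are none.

Pure-strategy Nash equilibria: (X, b3) and (Y, b2) and (Z, b1)

For each player, find the best response to each opponent profile; mutual best responses are the pure NE.
P1 against b1: payoffs 7, 3, 2, 8 → best response Z.
P1 against b2: payoffs 4, 0, 9, 1 → best response Y.
P1 against b3: payoffs 0, 5, 1, 3 → best response X.
P2 against W: payoffs 8, 5, 7 → best response b1.
P2 against X: payoffs 1, 0, 2 → best response b3.
P2 against Y: payoffs 4, 5, 1 → best response b2.
P2 against Z: payoffs 4, 0, 2 → best response b1.
Mutual best responses: (X, b3); (Y, b2); (Z, b1).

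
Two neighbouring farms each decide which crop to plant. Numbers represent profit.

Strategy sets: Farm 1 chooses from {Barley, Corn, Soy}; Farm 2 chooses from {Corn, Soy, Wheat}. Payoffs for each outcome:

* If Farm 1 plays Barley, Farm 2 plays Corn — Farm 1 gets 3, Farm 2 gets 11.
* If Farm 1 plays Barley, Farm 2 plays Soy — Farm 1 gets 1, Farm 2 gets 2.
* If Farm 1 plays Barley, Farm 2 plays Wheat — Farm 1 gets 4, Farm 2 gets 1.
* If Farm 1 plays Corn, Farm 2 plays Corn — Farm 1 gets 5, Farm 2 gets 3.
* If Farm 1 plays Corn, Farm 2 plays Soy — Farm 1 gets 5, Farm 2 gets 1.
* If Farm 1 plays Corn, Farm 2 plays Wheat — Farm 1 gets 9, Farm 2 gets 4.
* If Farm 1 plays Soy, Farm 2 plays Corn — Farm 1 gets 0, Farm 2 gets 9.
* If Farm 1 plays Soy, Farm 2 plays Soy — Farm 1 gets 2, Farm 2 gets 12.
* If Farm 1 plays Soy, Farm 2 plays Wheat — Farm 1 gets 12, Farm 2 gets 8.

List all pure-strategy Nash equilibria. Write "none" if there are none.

none

(Barley, Corn): Farm 1 can switch to Corn (3 → 5). Not NE.
(Barley, Soy): Farm 1 can switch to Corn (1 → 5). Not NE.
(Barley, Wheat): Farm 1 can switch to Corn (4 → 9). Not NE.
(Corn, Corn): Farm 2 can switch to Wheat (3 → 4). Not NE.
(Corn, Soy): Farm 2 can switch to Corn (1 → 3). Not NE.
(Corn, Wheat): Farm 1 can switch to Soy (9 → 12). Not NE.
(The remaining 3 profiles each have a profitable deviation by the same check.)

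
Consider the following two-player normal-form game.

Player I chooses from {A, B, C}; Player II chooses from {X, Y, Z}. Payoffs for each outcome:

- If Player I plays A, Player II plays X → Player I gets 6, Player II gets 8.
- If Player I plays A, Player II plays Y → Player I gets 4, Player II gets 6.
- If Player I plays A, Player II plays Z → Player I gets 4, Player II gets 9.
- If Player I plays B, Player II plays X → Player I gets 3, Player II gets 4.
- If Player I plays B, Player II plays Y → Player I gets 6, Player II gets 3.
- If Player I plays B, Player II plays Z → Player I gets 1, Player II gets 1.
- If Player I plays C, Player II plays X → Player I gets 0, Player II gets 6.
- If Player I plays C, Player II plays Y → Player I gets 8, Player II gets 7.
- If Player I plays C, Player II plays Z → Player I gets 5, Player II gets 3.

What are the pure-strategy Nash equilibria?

The unique pure-strategy Nash equilibrium is (C, Y).

Check each profile: it is a Nash equilibrium iff no player can strictly gain by switching unilaterally.
(A, X): Player II can switch to Z (8 → 9). Not NE.
(A, Y): Player I can switch to B (4 → 6). Not NE.
(A, Z): Player I can switch to C (4 → 5). Not NE.
(B, X): Player I can switch to A (3 → 6). Not NE.
(B, Y): Player I can switch to C (6 → 8). Not NE.
(B, Z): Player I can switch to A (1 → 4). Not NE.
(C, Y): Player I gets 8, best alternative 6; Player II gets 7, best alternative 6. No profitable deviation — NE.
(The remaining 2 profiles each have a profitable deviation by the same check.)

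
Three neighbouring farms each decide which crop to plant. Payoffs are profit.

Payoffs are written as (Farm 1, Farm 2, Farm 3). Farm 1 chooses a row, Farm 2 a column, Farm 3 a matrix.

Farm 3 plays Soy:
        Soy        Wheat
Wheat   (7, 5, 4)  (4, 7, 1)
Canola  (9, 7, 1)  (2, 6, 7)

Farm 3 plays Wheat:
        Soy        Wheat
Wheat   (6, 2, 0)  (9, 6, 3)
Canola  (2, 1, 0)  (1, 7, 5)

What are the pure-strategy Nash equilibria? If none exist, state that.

Farm 1 against (Soy, Soy): payoffs 7, 9 → best response Canola.
Farm 1 against (Soy, Wheat): payoffs 6, 2 → best response Wheat.
Farm 1 against (Wheat, Soy): payoffs 4, 2 → best response Wheat.
Farm 1 against (Wheat, Wheat): payoffs 9, 1 → best response Wheat.
Farm 2 against (Wheat, Soy): payoffs 5, 7 → best response Wheat.
Farm 2 against (Wheat, Wheat): payoffs 2, 6 → best response Wheat.
Farm 2 against (Canola, Soy): payoffs 7, 6 → best response Soy.
Farm 2 against (Canola, Wheat): payoffs 1, 7 → best response Wheat.
Farm 3 against (Wheat, Soy): payoffs 4, 0 → best response Soy.
Farm 3 against (Wheat, Wheat): payoffs 1, 3 → best response Wheat.
Farm 3 against (Canola, Soy): payoffs 1, 0 → best response Soy.
Farm 3 against (Canola, Wheat): payoffs 7, 5 → best response Soy.
Mutual best responses: (Wheat, Wheat, Wheat); (Canola, Soy, Soy).

The pure Nash equilibria are (Wheat, Wheat, Wheat) and (Canola, Soy, Soy).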